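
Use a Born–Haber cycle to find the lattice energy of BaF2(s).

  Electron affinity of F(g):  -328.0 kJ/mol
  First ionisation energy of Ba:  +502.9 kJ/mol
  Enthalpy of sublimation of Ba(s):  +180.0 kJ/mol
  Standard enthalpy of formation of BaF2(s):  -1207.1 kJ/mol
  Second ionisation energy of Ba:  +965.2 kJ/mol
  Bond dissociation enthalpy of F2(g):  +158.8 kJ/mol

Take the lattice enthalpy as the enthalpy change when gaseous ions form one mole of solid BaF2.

U = -2358.0 kJ/mol

ΔHf° = 1·ΔHsub + 1·(ΣIE) + 1·D(F2) + 2·EA + U
-1207.1 = 1·(+180.0) + 1·(+1468.1) + 1·(+158.8) + 2·(-328.0) + U
U = -1207.1 − (+1150.9) = -2358.0 kJ/mol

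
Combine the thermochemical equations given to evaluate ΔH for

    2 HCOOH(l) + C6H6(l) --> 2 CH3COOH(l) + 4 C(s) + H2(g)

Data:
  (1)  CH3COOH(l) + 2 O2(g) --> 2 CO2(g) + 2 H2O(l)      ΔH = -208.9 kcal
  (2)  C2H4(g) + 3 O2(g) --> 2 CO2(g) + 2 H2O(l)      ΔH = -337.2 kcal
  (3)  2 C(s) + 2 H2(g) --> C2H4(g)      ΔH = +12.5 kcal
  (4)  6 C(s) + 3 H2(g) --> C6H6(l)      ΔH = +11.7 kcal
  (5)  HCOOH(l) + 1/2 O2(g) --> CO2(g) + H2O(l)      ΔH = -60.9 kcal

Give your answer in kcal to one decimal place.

ΔH = -40.4 kcal

(1) reversed and × 2 (CH3COOH(l) must end up as a product; scale by 2 for the 2 CH3COOH(l)): (-2)·(-208.9) = +417.8 kcal
(2) as written: -337.2 kcal
(3) as written: +12.5 kcal
(4) reversed (C6H6(l) must end up as a reactant): -11.7 kcal
(5) × 2 (×2 to match 2 HCOOH(l) in the target): (2)·(-60.9) = -121.8 kcal
ΔH = (-2)·(-208.9) + (1)·(-337.2) + (1)·(+12.5) + (-1)·(+11.7) + (2)·(-60.9) = -40.4 kcal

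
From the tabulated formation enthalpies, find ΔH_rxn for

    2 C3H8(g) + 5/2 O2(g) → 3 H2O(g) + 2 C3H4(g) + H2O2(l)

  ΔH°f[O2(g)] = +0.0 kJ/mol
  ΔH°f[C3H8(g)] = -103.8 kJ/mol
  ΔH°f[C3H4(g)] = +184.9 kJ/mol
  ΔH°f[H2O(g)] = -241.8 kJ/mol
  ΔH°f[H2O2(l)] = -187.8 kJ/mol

ΔH°rxn = Σ nΔHf°(products) − Σ nΔHf°(reactants).
Products: 3·(-241.8) + 2·(+184.9) + 1·(-187.8) = -543.4
Reactants: 2·(-103.8) + 5/2·(+0.0) = -207.6
ΔH_rxn = (-543.4) − (-207.6) = -335.8 kJ/mol

ΔH_rxn = -335.8 kJ/mol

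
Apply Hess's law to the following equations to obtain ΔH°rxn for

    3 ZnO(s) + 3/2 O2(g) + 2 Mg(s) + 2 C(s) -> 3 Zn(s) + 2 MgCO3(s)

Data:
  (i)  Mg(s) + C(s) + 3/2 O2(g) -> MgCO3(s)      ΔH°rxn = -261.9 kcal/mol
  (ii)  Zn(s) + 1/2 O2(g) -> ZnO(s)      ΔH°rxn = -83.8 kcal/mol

(i) × 2: (2)·(-261.9) = -523.8 kcal/mol
(ii) reversed and × 3: (-3)·(-83.8) = +251.4 kcal/mol
Since enthalpy is a state function, ΔH°rxn = (-523.8) + (+251.4) = -272.4 kcal/mol

ΔH°rxn = -272.4 kcal/mol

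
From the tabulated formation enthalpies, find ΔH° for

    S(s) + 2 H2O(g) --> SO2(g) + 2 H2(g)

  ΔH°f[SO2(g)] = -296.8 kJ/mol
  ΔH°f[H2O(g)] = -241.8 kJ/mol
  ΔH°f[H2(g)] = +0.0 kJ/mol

Products: 1·(-296.8) + 2·(+0.0) = -296.8
Reactants: 1·(+0.0) + 2·(-241.8) = -483.6
ΔH° = (-296.8) − (-483.6) = 186.8 kJ/mol

ΔH° = 186.8 kJ/mol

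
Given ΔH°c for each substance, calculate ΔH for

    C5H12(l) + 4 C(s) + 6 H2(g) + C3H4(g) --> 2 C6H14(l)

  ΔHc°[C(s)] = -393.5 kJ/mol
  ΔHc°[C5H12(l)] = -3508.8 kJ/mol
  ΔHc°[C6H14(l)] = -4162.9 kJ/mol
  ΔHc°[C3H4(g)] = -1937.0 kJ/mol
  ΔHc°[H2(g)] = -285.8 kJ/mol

ΔH = -408.8 kJ/mol

Using ΔH = Σ nΔHc°(reactants) − Σ nΔHc°(products):
= [1·(-3508.8) + 4·(-393.5) + 6·(-285.8) + 1·(-1937.0)] − [2·(-4162.9)]
= -408.8 kJ/mol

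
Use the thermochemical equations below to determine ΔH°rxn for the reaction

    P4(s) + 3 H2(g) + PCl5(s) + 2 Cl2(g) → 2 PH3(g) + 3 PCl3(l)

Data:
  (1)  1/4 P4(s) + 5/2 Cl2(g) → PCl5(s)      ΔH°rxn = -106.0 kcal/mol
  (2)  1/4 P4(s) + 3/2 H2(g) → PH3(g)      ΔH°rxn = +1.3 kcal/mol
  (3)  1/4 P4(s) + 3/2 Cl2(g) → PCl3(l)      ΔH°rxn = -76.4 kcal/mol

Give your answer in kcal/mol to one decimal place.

(1) reversed (PCl5(s) must end up as a reactant): +106.0 kcal/mol
(2) × 2 (×2 to match 2 PH3(g) in the target): (2)·(+1.3) = +2.6 kcal/mol
(3) × 3 (scale by 3 for the 3 PCl3(l)): (3)·(-76.4) = -229.2 kcal/mol
ΔH°rxn = (+106.0) + (+2.6) + (-229.2) = -120.6 kcal/mol

ΔH°rxn = -120.6 kcal/mol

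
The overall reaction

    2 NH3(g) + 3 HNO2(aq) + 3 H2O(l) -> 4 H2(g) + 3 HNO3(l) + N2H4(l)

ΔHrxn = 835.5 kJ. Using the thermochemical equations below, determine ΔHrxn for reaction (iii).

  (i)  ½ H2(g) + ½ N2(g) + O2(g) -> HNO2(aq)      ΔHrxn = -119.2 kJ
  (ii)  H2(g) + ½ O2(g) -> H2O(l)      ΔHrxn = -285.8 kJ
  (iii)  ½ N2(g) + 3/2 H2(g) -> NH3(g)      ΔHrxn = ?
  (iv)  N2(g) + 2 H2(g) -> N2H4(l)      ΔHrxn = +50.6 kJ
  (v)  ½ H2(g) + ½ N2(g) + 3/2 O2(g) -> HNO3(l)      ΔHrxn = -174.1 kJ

ΔHrxn = -46.1 kJ

(i) reversed and × 3: (-3)·(-119.2) = +357.6 kJ
(ii) reversed and × 3: (-3)·(-285.8) = +857.4 kJ
(iii) reversed and × 2: contributes −2·x
(iv) as written: +50.6 kJ
(v) × 3: (3)·(-174.1) = -522.3 kJ
+835.5 = (+357.6) + (+857.4) + (+50.6) + (-522.3) − 2·x
x = (+835.5 − (+743.3)) / (-2) = -46.1 kJ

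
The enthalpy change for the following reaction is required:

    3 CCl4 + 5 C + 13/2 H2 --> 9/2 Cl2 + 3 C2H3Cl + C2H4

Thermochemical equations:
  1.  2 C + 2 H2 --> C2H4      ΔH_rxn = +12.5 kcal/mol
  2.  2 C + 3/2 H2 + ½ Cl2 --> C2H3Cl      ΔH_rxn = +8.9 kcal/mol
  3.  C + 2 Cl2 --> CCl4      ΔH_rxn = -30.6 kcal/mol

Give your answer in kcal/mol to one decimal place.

eq. 1 as written (C2H4 already on the product side): +12.5 kcal/mol
eq. 2 × 3 (×3 to match 3 C2H3Cl in the target): (3)·(+8.9) = +26.7 kcal/mol
eq. 3 reversed and × 3 (reverse to put CCl4 on the reactant side; ×3 to match 3 CCl4 in the target): (-3)·(-30.6) = +91.8 kcal/mol
Combining the equations, ΔH_rxn = (+12.5) + (+26.7) + (+91.8) = 131.0 kcal/mol

ΔH_rxn = 131.0 kcal/mol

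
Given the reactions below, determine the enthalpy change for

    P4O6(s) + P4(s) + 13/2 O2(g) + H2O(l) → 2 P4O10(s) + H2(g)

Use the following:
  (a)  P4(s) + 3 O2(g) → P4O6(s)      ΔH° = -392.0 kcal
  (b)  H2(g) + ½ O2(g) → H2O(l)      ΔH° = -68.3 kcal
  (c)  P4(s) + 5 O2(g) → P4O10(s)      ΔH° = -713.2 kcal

ΔH° = -966.1 kcal

(a) reversed: +392.0 kcal
(b) reversed: +68.3 kcal
(c) × 2: (2)·(-713.2) = -1426.4 kcal
Since enthalpy is a state function, ΔH° = (+392.0) + (+68.3) + (-1426.4) = -966.1 kcal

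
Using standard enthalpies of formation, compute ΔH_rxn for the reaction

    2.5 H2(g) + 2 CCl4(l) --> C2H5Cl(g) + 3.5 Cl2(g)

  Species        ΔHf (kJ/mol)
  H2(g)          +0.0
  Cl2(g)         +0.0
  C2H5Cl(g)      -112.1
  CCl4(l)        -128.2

ΔH_rxn = 144.3 kJ/mol

ΔH°rxn = Σ nΔHf°(products) − Σ nΔHf°(reactants).
Products: 1·(-112.1) + 7/2·(+0.0) = -112.1
Reactants: 5/2·(+0.0) + 2·(-128.2) = -256.4
ΔH_rxn = (-112.1) − (-256.4) = 144.3 kJ/mol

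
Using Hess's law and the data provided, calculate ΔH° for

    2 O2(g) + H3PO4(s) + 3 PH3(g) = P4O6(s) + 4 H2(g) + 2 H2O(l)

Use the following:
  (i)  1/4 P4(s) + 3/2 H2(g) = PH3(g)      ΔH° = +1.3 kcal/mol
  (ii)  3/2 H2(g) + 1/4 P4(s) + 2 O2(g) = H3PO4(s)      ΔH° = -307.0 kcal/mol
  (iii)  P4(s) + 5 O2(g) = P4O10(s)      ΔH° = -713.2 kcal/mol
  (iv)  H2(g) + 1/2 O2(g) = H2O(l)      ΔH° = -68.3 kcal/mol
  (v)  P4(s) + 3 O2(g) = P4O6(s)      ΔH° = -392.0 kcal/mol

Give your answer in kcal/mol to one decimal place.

(i) reversed and × 3: (-3)·(+1.3) = -3.9 kcal/mol
(ii) reversed: +307.0 kcal/mol
(iii): not needed.
(iv) × 2: (2)·(-68.3) = -136.6 kcal/mol
(v) as written: -392.0 kcal/mol
Combining the equations, ΔH° = (-3)·(+1.3) + (-1)·(-307.0) + (2)·(-68.3) + (1)·(-392.0) = -225.5 kcal/mol

ΔH° = -225.5 kcal/mol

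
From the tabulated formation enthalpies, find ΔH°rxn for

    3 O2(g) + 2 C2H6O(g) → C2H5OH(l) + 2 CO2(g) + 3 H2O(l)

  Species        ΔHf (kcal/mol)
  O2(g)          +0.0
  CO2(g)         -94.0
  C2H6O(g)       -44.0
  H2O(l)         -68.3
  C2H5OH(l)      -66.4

Products: 1·(-66.4) + 2·(-94.0) + 3·(-68.3) = -459.3
Reactants: 3·(+0.0) + 2·(-44.0) = -88.0
ΔH°rxn = (-459.3) − (-88.0) = -371.3 kcal/mol

ΔH°rxn = -371.3 kcal/mol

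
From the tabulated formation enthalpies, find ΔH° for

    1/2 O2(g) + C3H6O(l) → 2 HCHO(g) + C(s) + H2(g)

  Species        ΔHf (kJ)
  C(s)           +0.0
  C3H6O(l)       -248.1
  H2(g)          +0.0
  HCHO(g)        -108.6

Products: 2·(-108.6) + 1·(+0.0) + 1·(+0.0) = -217.2
Reactants: 1/2·(+0.0) + 1·(-248.1) = -248.1
ΔH° = (-217.2) − (-248.1) = 30.9 kJ

ΔH° = 30.9 kJ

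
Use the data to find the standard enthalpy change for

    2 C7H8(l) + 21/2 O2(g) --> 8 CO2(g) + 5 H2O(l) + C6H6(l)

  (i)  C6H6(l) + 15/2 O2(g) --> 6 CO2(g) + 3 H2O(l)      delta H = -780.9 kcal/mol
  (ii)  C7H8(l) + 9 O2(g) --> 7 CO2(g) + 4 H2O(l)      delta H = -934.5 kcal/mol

delta H = -1088.1 kcal/mol

(i) reversed (C6H6(l) must end up as a product): +780.9 kcal/mol
(ii) × 2 (×2 to match 2 C7H8(l) in the target): (2)·(-934.5) = -1869.0 kcal/mol
By Hess's law, delta H = (-1)·(-780.9) + (2)·(-934.5) = -1088.1 kcal/mol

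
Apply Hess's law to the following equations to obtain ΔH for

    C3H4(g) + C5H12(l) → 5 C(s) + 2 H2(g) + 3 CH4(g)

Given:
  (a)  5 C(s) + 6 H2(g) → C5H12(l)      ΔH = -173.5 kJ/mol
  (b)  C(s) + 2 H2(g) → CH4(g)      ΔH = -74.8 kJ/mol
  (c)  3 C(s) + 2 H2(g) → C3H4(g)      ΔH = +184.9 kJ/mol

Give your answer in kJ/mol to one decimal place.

(a) reversed (reverse to put C5H12(l) on the reactant side): +173.5 kJ/mol
(b) × 3 (scale by 3 for the 3 CH4(g)): (3)·(-74.8) = -224.4 kJ/mol
(c) reversed (reverse to put C3H4(g) on the reactant side): -184.9 kJ/mol
ΔH = (+173.5) + (-224.4) + (-184.9) = -235.8 kJ/mol

ΔH = -235.8 kJ/mol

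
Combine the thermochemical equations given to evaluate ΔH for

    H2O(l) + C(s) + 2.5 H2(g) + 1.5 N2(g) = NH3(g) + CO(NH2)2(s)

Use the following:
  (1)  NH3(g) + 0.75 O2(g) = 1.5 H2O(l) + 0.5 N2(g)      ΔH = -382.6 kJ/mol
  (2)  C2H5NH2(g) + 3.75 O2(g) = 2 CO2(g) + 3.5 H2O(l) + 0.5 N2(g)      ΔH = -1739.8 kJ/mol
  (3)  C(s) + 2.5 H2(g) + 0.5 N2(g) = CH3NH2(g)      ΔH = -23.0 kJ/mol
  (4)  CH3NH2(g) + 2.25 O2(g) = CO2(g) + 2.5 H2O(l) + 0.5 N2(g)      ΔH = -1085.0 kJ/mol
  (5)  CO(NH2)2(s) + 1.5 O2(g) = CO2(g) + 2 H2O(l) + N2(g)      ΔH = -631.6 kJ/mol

(1) reversed: +382.6 kJ/mol
(2): not needed.
(3) as written: -23.0 kJ/mol
(4) as written: -1085.0 kJ/mol
(5) reversed: +631.6 kJ/mol
By Hess's law, ΔH = (+382.6) + (-23.0) + (-1085.0) + (+631.6) = -93.8 kJ/mol

ΔH = -93.8 kJ/mol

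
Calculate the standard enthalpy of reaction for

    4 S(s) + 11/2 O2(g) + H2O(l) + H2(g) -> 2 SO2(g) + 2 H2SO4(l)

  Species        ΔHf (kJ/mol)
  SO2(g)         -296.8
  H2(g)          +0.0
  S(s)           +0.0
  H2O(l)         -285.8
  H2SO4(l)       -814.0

ΔH_rxn = -1935.8 kJ/mol

Products: 2·(-296.8) + 2·(-814.0) = -2221.6
Reactants: 4·(+0.0) + 11/2·(+0.0) + 1·(-285.8) + 1·(+0.0) = -285.8
ΔH_rxn = (-2221.6) − (-285.8) = -1935.8 kJ/mol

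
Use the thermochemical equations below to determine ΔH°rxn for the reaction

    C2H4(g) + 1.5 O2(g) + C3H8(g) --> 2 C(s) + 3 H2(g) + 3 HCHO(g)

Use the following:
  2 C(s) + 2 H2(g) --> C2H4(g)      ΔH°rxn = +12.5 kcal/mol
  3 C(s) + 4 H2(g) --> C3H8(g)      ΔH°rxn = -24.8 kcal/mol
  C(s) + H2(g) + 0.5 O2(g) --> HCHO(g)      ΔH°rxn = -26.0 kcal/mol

equation 1 reversed (C2H4(g) must end up as a reactant): -12.5 kcal/mol
equation 2 reversed (reverse to put C3H8(g) on the reactant side): +24.8 kcal/mol
equation 3 × 3 (scale by 3 for the 3 HCHO(g)): (3)·(-26.0) = -78.0 kcal/mol
ΔH°rxn = (-12.5) + (+24.8) + (-78.0) = -65.7 kcal/mol

ΔH°rxn = -65.7 kcal/mol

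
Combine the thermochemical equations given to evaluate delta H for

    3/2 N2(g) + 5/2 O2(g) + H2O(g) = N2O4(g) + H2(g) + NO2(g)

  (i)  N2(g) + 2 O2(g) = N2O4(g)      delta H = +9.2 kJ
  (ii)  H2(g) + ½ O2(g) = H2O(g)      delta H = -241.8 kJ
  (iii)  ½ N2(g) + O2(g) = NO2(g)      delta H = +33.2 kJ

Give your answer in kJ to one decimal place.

delta H = 284.2 kJ

(i) as written: +9.2 kJ
(ii) reversed: +241.8 kJ
(iii) as written: +33.2 kJ
By Hess's law, delta H = (1)·(+9.2) + (-1)·(-241.8) + (1)·(+33.2) = 284.2 kJ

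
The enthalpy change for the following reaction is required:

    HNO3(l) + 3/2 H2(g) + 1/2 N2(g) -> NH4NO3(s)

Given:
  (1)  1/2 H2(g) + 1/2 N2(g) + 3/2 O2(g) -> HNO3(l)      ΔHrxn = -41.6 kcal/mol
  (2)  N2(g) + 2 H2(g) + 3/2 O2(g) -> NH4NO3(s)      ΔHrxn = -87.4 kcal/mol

ΔHrxn = -45.8 kcal/mol

(1) reversed (HNO3(l) must end up as a reactant): +41.6 kcal/mol
(2) as written (NH4NO3(s) already on the product side): -87.4 kcal/mol
ΔHrxn = (+41.6) + (-87.4) = -45.8 kcal/mol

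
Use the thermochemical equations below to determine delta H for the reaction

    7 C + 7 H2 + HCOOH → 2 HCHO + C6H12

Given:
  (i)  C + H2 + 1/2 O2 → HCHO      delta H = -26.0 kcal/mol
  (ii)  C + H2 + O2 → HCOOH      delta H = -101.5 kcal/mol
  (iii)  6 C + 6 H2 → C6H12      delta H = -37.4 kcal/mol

delta H = 12.1 kcal/mol

(i) × 2 (×2 to match 2 HCHO in the target): (2)·(-26.0) = -52.0 kcal/mol
(ii) reversed (HCOOH must end up as a reactant): +101.5 kcal/mol
(iii) as written (C6H12 already on the product side): -37.4 kcal/mol
delta H = (2)·(-26.0) + (-1)·(-101.5) + (1)·(-37.4) = 12.1 kcal/mol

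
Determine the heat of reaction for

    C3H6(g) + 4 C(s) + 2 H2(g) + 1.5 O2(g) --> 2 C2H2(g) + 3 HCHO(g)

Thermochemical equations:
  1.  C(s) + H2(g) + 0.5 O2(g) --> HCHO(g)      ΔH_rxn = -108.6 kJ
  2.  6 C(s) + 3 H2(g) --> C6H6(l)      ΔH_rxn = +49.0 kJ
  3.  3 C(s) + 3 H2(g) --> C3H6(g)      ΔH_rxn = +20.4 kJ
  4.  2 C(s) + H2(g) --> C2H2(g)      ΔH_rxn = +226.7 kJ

eq. 1 × 3 (scale by 3 for the 3 HCHO(g)): (3)·(-108.6) = -325.8 kJ
eq. 2: not needed (C6H6(l) appears nowhere else).
eq. 3 reversed (reverse to put C3H6(g) on the reactant side): -20.4 kJ
eq. 4 × 2 (×2 to match 2 C2H2(g) in the target): (2)·(+226.7) = +453.4 kJ
Summing the manipulated equations, ΔH_rxn = (3)·(-108.6) + (-1)·(+20.4) + (2)·(+226.7) = 107.2 kJ

ΔH_rxn = 107.2 kJ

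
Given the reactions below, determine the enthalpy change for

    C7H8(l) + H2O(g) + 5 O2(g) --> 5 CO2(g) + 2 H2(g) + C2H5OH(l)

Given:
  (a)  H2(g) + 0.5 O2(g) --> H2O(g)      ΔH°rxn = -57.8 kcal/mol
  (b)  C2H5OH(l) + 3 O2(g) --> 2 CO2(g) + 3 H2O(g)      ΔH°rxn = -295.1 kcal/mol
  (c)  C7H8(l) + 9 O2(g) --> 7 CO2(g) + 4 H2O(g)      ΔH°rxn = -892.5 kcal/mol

ΔH°rxn = -481.8 kcal/mol

(a) reversed and × 2: (-2)·(-57.8) = +115.6 kcal/mol
(b) reversed: +295.1 kcal/mol
(c) as written: -892.5 kcal/mol
Summing the manipulated equations, ΔH°rxn = (-2)·(-57.8) + (-1)·(-295.1) + (1)·(-892.5) = -481.8 kcal/mol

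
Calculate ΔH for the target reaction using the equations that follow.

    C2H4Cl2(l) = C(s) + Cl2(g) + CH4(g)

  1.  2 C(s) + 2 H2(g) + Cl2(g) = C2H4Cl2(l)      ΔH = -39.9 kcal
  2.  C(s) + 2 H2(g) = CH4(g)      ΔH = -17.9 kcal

ΔH = 22.0 kcal

eq. 1 reversed: +39.9 kcal
eq. 2 as written: -17.9 kcal
Combining the equations, ΔH = (-1)·(-39.9) + (1)·(-17.9) = 22.0 kcal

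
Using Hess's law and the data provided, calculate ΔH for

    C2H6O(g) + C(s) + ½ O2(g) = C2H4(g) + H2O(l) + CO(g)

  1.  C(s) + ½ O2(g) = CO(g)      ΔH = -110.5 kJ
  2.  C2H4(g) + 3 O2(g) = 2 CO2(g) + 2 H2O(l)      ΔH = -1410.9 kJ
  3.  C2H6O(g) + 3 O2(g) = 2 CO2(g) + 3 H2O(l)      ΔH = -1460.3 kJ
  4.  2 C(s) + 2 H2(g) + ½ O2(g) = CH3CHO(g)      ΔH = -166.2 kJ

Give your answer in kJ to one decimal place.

ΔH = -159.9 kJ

eq. 1 as written: -110.5 kJ
eq. 2 reversed: +1410.9 kJ
eq. 3 as written: -1460.3 kJ
eq. 4: not needed.
By Hess's law, ΔH = (-110.5) + (+1410.9) + (-1460.3) = -159.9 kJ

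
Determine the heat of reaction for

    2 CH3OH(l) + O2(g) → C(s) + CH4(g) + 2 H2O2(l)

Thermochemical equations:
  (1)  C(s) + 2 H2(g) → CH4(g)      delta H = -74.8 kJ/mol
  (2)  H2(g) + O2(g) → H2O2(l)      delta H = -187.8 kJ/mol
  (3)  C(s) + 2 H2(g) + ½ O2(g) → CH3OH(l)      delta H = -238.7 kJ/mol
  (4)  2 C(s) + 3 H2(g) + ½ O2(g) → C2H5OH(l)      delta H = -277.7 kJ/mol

delta H = 27.0 kJ/mol

(1) as written: -74.8 kJ/mol
(2) × 2: (2)·(-187.8) = -375.6 kJ/mol
(3) reversed and × 2: (-2)·(-238.7) = +477.4 kJ/mol
(4): not needed.
delta H = (-74.8) + (-375.6) + (+477.4) = 27.0 kJ/mol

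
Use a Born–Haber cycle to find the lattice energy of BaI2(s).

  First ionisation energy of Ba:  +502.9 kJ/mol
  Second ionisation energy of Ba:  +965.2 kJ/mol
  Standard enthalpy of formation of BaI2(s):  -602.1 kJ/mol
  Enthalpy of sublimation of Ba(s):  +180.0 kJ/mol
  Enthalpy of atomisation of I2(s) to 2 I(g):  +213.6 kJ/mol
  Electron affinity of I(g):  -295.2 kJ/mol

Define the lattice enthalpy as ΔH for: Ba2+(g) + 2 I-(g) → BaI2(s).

U = -1873.4 kJ/mol

ΔHf° = 1·ΔHsub + 1·(ΣIE) + 1·D(I2) + 2·EA + U
-602.1 = 1·(+180.0) + 1·(+1468.1) + 1·(+213.6) + 2·(-295.2) + U
U = -602.1 − (+1271.3) = -1873.4 kJ/mol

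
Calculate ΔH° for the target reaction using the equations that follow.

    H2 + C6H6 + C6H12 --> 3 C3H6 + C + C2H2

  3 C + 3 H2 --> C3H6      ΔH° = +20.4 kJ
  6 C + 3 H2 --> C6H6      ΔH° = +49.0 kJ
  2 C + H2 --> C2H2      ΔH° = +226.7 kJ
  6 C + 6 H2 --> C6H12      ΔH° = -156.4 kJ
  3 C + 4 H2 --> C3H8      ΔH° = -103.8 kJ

equation 1 × 3 (×3 to match 3 C3H6 in the target): (3)·(+20.4) = +61.2 kJ
equation 2 reversed (C6H6 must end up as a reactant): -49.0 kJ
equation 3 as written (C2H2 already on the product side): +226.7 kJ
equation 4 reversed (C6H12 must end up as a reactant): +156.4 kJ
equation 5: not needed (C3H8 appears nowhere else).
By Hess's law, ΔH° = (3)·(+20.4) + (-1)·(+49.0) + (1)·(+226.7) + (-1)·(-156.4) = 395.3 kJ

ΔH° = 395.3 kJ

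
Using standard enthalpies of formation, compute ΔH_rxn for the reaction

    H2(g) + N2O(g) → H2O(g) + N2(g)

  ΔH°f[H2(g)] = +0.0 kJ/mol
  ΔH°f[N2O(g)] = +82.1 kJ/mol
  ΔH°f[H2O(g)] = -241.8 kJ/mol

ΔH_rxn = -323.9 kJ/mol

ΔH°rxn = Σ nΔHf°(products) − Σ nΔHf°(reactants).
Products: 1·(-241.8) + 1·(+0.0) = -241.8
Reactants: 1·(+0.0) + 1·(+82.1) = +82.1
ΔH_rxn = (-241.8) − (+82.1) = -323.9 kJ/mol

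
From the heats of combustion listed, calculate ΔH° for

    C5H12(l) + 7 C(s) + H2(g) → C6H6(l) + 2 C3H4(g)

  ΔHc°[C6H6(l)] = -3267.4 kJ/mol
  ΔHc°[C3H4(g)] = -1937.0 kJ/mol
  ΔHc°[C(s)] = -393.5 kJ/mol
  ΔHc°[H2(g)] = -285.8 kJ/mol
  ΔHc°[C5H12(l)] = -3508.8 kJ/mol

ΔH° = 592.3 kJ/mol

With combustion enthalpies, reactants minus products:
= [1·(-3508.8) + 7·(-393.5) + 1·(-285.8)] − [1·(-3267.4) + 2·(-1937.0)]
= 592.3 kJ/mol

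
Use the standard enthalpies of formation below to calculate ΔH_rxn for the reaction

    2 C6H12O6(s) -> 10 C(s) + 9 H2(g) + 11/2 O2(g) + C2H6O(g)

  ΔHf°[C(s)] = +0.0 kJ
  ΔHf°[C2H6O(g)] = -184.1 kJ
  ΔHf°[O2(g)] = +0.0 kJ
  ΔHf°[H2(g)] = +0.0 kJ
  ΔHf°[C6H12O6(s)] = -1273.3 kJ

ΔH_rxn = 2362.5 kJ

Products: 10·(+0.0) + 9·(+0.0) + 11/2·(+0.0) + 1·(-184.1) = -184.1
Reactants: 2·(-1273.3) = -2546.6
ΔH_rxn = (-184.1) − (-2546.6) = 2362.5 kJ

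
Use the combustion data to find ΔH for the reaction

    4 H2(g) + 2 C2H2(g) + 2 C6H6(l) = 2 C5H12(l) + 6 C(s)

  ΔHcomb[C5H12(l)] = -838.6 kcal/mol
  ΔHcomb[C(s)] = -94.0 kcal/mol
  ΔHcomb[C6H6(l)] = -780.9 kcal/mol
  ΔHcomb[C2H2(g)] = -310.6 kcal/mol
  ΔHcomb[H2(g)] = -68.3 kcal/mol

ΔH = -215.0 kcal/mol

Using ΔH = Σ nΔHc°(reactants) − Σ nΔHc°(products):
= [4·(-68.3) + 2·(-310.6) + 2·(-780.9)] − [2·(-838.6) + 6·(-94.0)]
= -215.0 kcal/mol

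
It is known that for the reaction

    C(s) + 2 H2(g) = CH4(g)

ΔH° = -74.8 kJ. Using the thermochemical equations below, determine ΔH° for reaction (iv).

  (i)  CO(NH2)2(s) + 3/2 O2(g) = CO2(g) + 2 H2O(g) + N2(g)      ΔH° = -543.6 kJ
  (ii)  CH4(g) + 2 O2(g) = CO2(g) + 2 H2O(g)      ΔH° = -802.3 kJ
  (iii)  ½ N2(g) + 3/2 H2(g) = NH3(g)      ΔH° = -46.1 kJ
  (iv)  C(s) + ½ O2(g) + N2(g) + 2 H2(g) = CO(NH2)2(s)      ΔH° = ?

(i) as written: -543.6 kJ
(ii) reversed: +802.3 kJ
(iii): not needed.
(iv) as written: contributes x
-74.8 = (-543.6) + (+802.3) + x
x = (-74.8 − (+258.7)) / (1) = -333.5 kJ

ΔH° = -333.5 kJ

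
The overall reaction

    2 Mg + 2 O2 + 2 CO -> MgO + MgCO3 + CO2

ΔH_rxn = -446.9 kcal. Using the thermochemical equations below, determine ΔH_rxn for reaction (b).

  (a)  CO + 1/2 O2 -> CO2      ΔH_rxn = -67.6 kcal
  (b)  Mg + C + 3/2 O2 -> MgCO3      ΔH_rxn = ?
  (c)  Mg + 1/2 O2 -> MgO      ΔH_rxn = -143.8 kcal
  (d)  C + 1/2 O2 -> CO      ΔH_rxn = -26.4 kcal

(a) as written: -67.6 kcal
(b) as written: contributes x
(c) as written: -143.8 kcal
(d) reversed: +26.4 kcal
-446.9 = (-67.6) + (-143.8) + (+26.4) + x
x = (-446.9 − (-185.0)) / (1) = -261.9 kcal

ΔH_rxn = -261.9 kcal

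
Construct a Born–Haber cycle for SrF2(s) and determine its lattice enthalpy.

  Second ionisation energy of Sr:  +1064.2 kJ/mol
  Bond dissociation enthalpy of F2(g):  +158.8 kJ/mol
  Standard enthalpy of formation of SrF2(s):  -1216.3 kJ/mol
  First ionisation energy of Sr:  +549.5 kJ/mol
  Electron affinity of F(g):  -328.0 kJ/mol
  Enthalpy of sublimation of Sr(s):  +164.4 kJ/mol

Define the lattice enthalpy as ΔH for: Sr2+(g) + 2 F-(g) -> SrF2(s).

U = -2497.2 kJ/mol

ΔHf° = 1·ΔHsub + 1·(ΣIE) + 1·D(F2) + 2·EA + U
-1216.3 = 1·(+164.4) + 1·(+1613.7) + 1·(+158.8) + 2·(-328.0) + U
U = -1216.3 − (+1280.9) = -2497.2 kJ/mol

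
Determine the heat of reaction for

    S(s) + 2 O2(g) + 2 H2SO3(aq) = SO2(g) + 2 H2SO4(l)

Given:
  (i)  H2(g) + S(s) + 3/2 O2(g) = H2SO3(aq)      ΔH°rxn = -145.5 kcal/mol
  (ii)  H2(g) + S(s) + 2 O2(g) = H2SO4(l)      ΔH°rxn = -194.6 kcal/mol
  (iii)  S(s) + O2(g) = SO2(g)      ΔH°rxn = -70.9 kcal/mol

ΔH°rxn = -169.1 kcal/mol

(i) reversed and × 2: (-2)·(-145.5) = +291.0 kcal/mol
(ii) × 2: (2)·(-194.6) = -389.2 kcal/mol
(iii) as written: -70.9 kcal/mol
ΔH°rxn = (+291.0) + (-389.2) + (-70.9) = -169.1 kcal/mol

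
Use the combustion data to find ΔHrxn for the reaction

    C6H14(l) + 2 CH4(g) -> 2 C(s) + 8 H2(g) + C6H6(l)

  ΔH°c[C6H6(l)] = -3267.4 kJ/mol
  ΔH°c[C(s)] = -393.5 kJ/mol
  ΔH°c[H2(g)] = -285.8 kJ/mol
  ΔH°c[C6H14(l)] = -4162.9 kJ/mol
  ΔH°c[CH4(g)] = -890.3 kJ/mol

ΔHrxn = 397.3 kJ/mol

Using ΔH = Σ nΔHc°(reactants) − Σ nΔHc°(products):
= [1·(-4162.9) + 2·(-890.3)] − [2·(-393.5) + 8·(-285.8) + 1·(-3267.4)]
= 397.3 kJ/mol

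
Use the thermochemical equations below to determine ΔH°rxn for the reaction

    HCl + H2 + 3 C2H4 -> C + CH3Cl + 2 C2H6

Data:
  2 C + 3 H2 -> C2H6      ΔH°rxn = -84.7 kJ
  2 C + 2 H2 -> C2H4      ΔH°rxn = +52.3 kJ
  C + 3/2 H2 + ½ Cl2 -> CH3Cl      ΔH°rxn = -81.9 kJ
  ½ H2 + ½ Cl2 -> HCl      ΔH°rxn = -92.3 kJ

equation 1 × 2: (2)·(-84.7) = -169.4 kJ
equation 2 reversed and × 3: (-3)·(+52.3) = -156.9 kJ
equation 3 as written: -81.9 kJ
equation 4 reversed: +92.3 kJ
ΔH°rxn = (2)·(-84.7) + (-3)·(+52.3) + (1)·(-81.9) + (-1)·(-92.3) = -315.9 kJ

ΔH°rxn = -315.9 kJ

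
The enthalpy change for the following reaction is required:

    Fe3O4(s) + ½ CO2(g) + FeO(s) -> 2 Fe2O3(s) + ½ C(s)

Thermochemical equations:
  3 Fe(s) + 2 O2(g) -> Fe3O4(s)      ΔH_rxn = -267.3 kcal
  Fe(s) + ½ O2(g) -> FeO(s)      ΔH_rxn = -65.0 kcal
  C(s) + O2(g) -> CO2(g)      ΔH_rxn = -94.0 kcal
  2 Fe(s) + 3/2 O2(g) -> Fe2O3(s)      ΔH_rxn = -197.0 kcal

ΔH_rxn = -14.7 kcal

equation 1 reversed (Fe3O4(s) must end up as a reactant): +267.3 kcal
equation 2 reversed (FeO(s) must end up as a reactant): +65.0 kcal
equation 3 reversed and × 1/2 (CO2(g) must end up as a reactant; ×1/2 to match 1/2 CO2(g) in the target): (-1/2)·(-94.0) = +47.0 kcal
equation 4 × 2 (×2 to match 2 Fe2O3(s) in the target): (2)·(-197.0) = -394.0 kcal
ΔH_rxn = (+267.3) + (+65.0) + (+47.0) + (-394.0) = -14.7 kcal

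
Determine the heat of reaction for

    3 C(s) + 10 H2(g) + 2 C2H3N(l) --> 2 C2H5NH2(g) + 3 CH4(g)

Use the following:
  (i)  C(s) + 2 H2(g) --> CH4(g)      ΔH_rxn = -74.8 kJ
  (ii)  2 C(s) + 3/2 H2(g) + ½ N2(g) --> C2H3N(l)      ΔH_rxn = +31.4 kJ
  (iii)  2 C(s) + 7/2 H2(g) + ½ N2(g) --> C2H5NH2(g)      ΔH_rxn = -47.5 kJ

ΔH_rxn = -382.2 kJ

(i) × 3 (scale by 3 for the 3 CH4(g)): (3)·(-74.8) = -224.4 kJ
(ii) reversed and × 2 (reverse to put C2H3N(l) on the reactant side; ×2 to match 2 C2H3N(l) in the target): (-2)·(+31.4) = -62.8 kJ
(iii) × 2 (scale by 2 for the 2 C2H5NH2(g)): (2)·(-47.5) = -95.0 kJ
Combining the equations, ΔH_rxn = (-224.4) + (-62.8) + (-95.0) = -382.2 kJ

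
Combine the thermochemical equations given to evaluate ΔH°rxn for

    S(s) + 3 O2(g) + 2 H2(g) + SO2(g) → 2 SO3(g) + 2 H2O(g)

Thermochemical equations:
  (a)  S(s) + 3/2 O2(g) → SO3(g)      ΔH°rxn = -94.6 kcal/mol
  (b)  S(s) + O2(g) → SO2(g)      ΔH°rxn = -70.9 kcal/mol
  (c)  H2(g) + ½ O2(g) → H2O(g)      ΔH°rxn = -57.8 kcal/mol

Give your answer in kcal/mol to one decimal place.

(a) × 2 (scale by 2 for the 2 SO3(g)): (2)·(-94.6) = -189.2 kcal/mol
(b) reversed (reverse to put SO2(g) on the reactant side): +70.9 kcal/mol
(c) × 2 (×2 to match 2 H2O(g) in the target): (2)·(-57.8) = -115.6 kcal/mol
ΔH°rxn = (-189.2) + (+70.9) + (-115.6) = -233.9 kcal/mol

ΔH°rxn = -233.9 kcal/mol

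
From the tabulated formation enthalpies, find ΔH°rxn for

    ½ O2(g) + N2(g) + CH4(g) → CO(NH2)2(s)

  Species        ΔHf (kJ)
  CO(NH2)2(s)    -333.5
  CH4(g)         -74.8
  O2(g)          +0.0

Products: 1·(-333.5) = -333.5
Reactants: 1/2·(+0.0) + 1·(+0.0) + 1·(-74.8) = -74.8
ΔH°rxn = (-333.5) − (-74.8) = -258.7 kJ

ΔH°rxn = -258.7 kJ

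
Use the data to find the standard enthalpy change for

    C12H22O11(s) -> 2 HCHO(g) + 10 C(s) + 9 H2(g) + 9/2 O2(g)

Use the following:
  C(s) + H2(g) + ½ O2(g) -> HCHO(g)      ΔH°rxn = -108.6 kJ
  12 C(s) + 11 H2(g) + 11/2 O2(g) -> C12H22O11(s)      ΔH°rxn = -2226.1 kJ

ΔH°rxn = 2008.9 kJ

equation 1 × 2 (×2 to match 2 HCHO(g) in the target): (2)·(-108.6) = -217.2 kJ
equation 2 reversed (C12H22O11(s) must end up as a reactant): +2226.1 kJ
Since enthalpy is a state function, ΔH°rxn = (2)·(-108.6) + (-1)·(-2226.1) = 2008.9 kJ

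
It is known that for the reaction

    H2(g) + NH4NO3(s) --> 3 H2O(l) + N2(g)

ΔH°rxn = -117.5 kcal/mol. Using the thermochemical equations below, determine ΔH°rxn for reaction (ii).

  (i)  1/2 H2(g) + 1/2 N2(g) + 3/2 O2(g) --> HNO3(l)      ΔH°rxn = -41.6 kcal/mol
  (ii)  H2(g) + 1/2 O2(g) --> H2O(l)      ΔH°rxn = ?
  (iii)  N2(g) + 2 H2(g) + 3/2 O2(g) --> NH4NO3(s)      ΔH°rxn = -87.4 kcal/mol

(i): not needed (HNO3(l) appears nowhere else).
(ii) × 3 (scale by 3 for the 3 H2O(l)): contributes 3·x
(iii) reversed (NH4NO3(s) must end up as a reactant): +87.4 kcal/mol
-117.5 = (+87.4) + 3·x
x = (-117.5 − (+87.4)) / (3) = -68.3 kcal/mol

ΔH°rxn = -68.3 kcal/mol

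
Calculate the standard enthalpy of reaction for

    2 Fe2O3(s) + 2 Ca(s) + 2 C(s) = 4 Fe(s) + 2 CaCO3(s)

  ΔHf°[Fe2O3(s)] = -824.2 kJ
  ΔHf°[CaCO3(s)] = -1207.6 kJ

ΔHrxn = -766.8 kJ

Products: 4·(+0.0) + 2·(-1207.6) = -2415.2
Reactants: 2·(-824.2) + 2·(+0.0) + 2·(+0.0) = -1648.4
ΔHrxn = (-2415.2) − (-1648.4) = -766.8 kJ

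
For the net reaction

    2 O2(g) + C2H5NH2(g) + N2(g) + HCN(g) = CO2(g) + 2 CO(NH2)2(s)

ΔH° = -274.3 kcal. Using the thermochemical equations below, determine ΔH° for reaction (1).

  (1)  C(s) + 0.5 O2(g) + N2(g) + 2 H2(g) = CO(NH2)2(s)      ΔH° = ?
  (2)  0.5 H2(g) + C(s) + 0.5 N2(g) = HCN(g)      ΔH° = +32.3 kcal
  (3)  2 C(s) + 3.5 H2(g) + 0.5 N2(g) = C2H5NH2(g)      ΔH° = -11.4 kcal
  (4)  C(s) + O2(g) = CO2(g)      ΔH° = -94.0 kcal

(1) × 2: contributes 2·x
(2) reversed: -32.3 kcal
(3) reversed: +11.4 kcal
(4) as written: -94.0 kcal
-274.3 = (-32.3) + (+11.4) + (-94.0) + 2·x
x = (-274.3 − (-114.9)) / (2) = -79.7 kcal

ΔH° = -79.7 kcal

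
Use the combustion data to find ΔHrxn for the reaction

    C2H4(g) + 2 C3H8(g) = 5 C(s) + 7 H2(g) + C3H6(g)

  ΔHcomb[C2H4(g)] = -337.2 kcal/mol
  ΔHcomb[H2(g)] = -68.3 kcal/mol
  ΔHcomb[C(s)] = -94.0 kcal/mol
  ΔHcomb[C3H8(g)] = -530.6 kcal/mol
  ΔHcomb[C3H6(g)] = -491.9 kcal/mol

Using ΔH = Σ nΔHc°(reactants) − Σ nΔHc°(products):
= [1·(-337.2) + 2·(-530.6)] − [5·(-94.0) + 7·(-68.3) + 1·(-491.9)]
= 41.6 kcal/mol

ΔHrxn = 41.6 kcal/mol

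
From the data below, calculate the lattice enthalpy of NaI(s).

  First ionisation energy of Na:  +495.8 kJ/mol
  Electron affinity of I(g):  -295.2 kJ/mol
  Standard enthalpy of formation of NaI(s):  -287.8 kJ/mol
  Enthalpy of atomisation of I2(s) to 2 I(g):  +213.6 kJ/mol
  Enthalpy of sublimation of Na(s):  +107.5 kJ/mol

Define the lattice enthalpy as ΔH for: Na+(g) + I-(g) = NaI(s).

U = -702.7 kJ/mol

ΔHf° = 1·ΔHsub + 1·(ΣIE) + 1/2·D(I2) + 1·EA + U
-287.8 = 1·(+107.5) + 1·(+495.8) + 1/2·(+213.6) + 1·(-295.2) + U
U = -287.8 − (+414.9) = -702.7 kJ/mol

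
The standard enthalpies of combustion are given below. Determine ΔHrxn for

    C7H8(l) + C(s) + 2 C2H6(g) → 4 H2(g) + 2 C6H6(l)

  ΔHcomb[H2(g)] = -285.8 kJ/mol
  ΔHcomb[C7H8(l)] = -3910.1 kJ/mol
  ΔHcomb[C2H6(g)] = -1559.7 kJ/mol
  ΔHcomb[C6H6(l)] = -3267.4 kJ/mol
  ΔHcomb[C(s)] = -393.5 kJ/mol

With combustion enthalpies, reactants minus products:
= [1·(-3910.1) + 1·(-393.5) + 2·(-1559.7)] − [4·(-285.8) + 2·(-3267.4)]
= 255.0 kJ/mol

ΔHrxn = 255.0 kJ/mol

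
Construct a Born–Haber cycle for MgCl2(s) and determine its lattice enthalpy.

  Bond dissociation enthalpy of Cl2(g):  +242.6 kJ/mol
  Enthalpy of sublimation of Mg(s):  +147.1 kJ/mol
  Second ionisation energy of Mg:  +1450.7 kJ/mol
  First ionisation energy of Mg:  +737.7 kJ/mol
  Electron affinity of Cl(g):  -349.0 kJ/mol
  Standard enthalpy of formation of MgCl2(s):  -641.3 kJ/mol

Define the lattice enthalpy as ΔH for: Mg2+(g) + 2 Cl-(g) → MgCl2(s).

ΔHf° = 1·ΔHsub + 1·(ΣIE) + 1·D(Cl2) + 2·EA + U
-641.3 = 1·(+147.1) + 1·(+2188.4) + 1·(+242.6) + 2·(-349.0) + U
U = -641.3 − (+1880.1) = -2521.4 kJ/mol

U = -2521.4 kJ/mol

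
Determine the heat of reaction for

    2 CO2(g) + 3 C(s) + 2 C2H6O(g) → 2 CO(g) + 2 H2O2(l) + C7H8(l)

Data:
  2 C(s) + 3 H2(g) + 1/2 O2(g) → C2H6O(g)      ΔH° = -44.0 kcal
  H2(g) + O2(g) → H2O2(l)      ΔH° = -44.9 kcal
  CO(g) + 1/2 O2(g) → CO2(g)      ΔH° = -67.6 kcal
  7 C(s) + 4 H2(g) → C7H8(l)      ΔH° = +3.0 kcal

ΔH° = 136.4 kcal

equation 1 reversed and × 2: (-2)·(-44.0) = +88.0 kcal
equation 2 × 2: (2)·(-44.9) = -89.8 kcal
equation 3 reversed and × 2: (-2)·(-67.6) = +135.2 kcal
equation 4 as written: +3.0 kcal
Combining the equations, ΔH° = (-2)·(-44.0) + (2)·(-44.9) + (-2)·(-67.6) + (1)·(+3.0) = 136.4 kcal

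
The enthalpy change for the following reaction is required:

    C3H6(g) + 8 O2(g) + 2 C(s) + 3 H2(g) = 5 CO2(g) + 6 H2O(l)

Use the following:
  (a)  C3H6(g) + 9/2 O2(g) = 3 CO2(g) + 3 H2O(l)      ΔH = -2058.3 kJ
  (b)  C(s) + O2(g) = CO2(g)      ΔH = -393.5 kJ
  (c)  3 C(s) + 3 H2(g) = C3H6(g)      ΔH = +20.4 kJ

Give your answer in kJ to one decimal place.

ΔH = -3702.7 kJ

(a) × 2: (2)·(-2058.3) = -4116.6 kJ
(b) reversed: +393.5 kJ
(c) as written: +20.4 kJ
ΔH = (2)·(-2058.3) + (-1)·(-393.5) + (1)·(+20.4) = -3702.7 kJ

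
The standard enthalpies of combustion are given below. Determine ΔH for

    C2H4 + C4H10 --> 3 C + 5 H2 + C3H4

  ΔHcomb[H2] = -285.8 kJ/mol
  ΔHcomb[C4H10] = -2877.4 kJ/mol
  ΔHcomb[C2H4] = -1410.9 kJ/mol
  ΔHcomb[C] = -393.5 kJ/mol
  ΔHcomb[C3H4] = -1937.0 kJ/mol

ΔH = 258.2 kJ/mol

Using ΔH = Σ nΔHc°(reactants) − Σ nΔHc°(products):
= [1·(-1410.9) + 1·(-2877.4)] − [3·(-393.5) + 5·(-285.8) + 1·(-1937.0)]
= 258.2 kJ/mol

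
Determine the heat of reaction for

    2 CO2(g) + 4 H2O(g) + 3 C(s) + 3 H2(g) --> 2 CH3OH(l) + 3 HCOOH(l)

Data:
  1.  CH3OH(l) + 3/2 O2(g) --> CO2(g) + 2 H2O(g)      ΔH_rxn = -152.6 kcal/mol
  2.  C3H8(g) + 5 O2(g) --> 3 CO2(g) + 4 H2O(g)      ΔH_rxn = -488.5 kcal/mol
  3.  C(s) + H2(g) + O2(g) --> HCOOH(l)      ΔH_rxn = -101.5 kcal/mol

eq. 1 reversed and × 2 (reverse to put CH3OH(l) on the product side; ×2 to match 2 CH3OH(l) in the target): (-2)·(-152.6) = +305.2 kcal/mol
eq. 2: not needed (C3H8(g) appears nowhere else).
eq. 3 × 3 (×3 to match 3 HCOOH(l) in the target): (3)·(-101.5) = -304.5 kcal/mol
ΔH_rxn = (-2)·(-152.6) + (3)·(-101.5) = 0.7 kcal/mol

ΔH_rxn = 0.7 kcal/mol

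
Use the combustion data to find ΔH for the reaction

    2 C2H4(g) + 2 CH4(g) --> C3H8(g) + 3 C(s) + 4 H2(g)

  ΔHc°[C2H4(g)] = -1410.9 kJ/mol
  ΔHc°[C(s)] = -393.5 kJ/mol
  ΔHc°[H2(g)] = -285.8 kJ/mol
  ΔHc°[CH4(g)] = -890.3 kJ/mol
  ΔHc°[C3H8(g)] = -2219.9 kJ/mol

Using ΔH = Σ nΔHc°(reactants) − Σ nΔHc°(products):
= [2·(-1410.9) + 2·(-890.3)] − [1·(-2219.9) + 3·(-393.5) + 4·(-285.8)]
= -58.8 kJ/mol

ΔH = -58.8 kJ/mol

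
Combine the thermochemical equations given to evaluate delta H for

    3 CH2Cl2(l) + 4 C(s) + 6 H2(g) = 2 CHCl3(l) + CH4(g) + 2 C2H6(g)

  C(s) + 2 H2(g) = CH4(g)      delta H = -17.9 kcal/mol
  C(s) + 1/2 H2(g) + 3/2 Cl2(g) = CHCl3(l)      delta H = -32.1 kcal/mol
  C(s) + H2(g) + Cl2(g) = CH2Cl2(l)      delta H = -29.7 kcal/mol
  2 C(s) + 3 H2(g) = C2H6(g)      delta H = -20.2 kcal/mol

delta H = -33.4 kcal/mol

equation 1 as written (CH4(g) already on the product side): -17.9 kcal/mol
equation 2 × 2 (scale by 2 for the 2 CHCl3(l)): (2)·(-32.1) = -64.2 kcal/mol
equation 3 reversed and × 3 (reverse to put CH2Cl2(l) on the reactant side; scale by 3 for the 3 CH2Cl2(l)): (-3)·(-29.7) = +89.1 kcal/mol
equation 4 × 2 (scale by 2 for the 2 C2H6(g)): (2)·(-20.2) = -40.4 kcal/mol
delta H = (1)·(-17.9) + (2)·(-32.1) + (-3)·(-29.7) + (2)·(-20.2) = -33.4 kcal/mol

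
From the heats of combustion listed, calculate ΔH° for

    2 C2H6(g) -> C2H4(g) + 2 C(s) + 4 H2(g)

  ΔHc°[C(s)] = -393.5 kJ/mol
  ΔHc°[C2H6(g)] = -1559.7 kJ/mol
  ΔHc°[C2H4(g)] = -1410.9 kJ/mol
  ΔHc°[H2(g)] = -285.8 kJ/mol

With combustion enthalpies, reactants minus products:
= [2·(-1559.7)] − [1·(-1410.9) + 2·(-393.5) + 4·(-285.8)]
= 221.7 kJ/mol

ΔH° = 221.7 kJ/mol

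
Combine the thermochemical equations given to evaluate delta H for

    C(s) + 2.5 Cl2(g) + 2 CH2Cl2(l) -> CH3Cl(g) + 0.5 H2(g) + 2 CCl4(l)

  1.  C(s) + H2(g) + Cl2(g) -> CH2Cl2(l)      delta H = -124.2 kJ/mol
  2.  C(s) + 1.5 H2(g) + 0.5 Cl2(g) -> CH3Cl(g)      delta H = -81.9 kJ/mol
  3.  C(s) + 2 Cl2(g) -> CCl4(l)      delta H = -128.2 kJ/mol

eq. 1 reversed and × 2: (-2)·(-124.2) = +248.4 kJ/mol
eq. 2 as written: -81.9 kJ/mol
eq. 3 × 2: (2)·(-128.2) = -256.4 kJ/mol
delta H = (-2)·(-124.2) + (1)·(-81.9) + (2)·(-128.2) = -89.9 kJ/mol

delta H = -89.9 kJ/mol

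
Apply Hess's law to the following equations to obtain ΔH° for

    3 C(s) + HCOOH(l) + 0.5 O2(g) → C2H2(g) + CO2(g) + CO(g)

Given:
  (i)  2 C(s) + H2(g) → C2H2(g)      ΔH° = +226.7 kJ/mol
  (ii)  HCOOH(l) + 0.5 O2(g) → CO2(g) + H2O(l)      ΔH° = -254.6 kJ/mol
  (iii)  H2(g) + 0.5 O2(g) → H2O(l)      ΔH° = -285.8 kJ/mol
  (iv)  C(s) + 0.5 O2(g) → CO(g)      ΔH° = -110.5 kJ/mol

ΔH° = 147.4 kJ/mol

(i) as written (C2H2(g) already on the product side): +226.7 kJ/mol
(ii) as written (HCOOH(l) already on the reactant side): -254.6 kJ/mol
(iii) reversed: +285.8 kJ/mol
(iv) as written (CO(g) already on the product side): -110.5 kJ/mol
Since enthalpy is a state function, ΔH° = (+226.7) + (-254.6) + (+285.8) + (-110.5) = 147.4 kJ/mol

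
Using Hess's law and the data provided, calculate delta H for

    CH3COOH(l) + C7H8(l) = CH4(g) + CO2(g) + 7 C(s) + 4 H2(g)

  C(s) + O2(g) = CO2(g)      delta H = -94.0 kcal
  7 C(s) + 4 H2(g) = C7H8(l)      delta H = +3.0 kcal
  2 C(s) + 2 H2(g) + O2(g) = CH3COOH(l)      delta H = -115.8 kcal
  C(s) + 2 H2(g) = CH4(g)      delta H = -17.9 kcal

equation 1 as written (CO2(g) already on the product side): -94.0 kcal
equation 2 reversed (reverse to put C7H8(l) on the reactant side): -3.0 kcal
equation 3 reversed (CH3COOH(l) must end up as a reactant): +115.8 kcal
equation 4 as written (CH4(g) already on the product side): -17.9 kcal
Since enthalpy is a state function, delta H = (1)·(-94.0) + (-1)·(+3.0) + (-1)·(-115.8) + (1)·(-17.9) = 0.9 kcal

delta H = 0.9 kcal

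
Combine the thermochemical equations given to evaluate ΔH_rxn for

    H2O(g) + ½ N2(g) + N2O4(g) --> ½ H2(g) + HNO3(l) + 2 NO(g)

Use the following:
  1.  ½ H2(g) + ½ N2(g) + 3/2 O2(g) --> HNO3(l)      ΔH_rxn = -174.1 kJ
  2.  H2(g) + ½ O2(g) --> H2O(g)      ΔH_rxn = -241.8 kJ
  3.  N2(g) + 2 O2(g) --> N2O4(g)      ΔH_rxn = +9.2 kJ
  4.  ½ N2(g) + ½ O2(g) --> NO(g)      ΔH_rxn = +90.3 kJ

ΔH_rxn = 239.1 kJ

eq. 1 as written (HNO3(l) already on the product side): -174.1 kJ
eq. 2 reversed (reverse to put H2O(g) on the reactant side): +241.8 kJ
eq. 3 reversed (reverse to put N2O4(g) on the reactant side): -9.2 kJ
eq. 4 × 2 (×2 to match 2 NO(g) in the target): (2)·(+90.3) = +180.6 kJ
Since enthalpy is a state function, ΔH_rxn = (-174.1) + (+241.8) + (-9.2) + (+180.6) = 239.1 kJ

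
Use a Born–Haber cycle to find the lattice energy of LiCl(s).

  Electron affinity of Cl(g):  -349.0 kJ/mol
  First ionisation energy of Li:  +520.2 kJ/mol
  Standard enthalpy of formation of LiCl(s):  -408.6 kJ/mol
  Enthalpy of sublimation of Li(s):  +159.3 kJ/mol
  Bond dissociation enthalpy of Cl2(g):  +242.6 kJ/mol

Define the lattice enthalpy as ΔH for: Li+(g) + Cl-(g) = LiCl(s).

U = -860.4 kJ/mol

ΔHf° = 1·ΔHsub + 1·(ΣIE) + 1/2·D(Cl2) + 1·EA + U
-408.6 = 1·(+159.3) + 1·(+520.2) + 1/2·(+242.6) + 1·(-349.0) + U
U = -408.6 − (+451.8) = -860.4 kJ/mol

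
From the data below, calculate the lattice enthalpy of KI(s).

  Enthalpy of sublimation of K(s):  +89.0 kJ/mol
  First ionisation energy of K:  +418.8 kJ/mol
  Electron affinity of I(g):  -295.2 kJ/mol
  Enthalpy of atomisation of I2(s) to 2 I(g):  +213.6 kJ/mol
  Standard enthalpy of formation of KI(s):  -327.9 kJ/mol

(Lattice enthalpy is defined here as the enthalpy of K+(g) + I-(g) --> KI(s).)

ΔHf° = 1·ΔHsub + 1·(ΣIE) + 1/2·D(I2) + 1·EA + U
-327.9 = 1·(+89.0) + 1·(+418.8) + 1/2·(+213.6) + 1·(-295.2) + U
U = -327.9 − (+319.4) = -647.3 kJ/mol

U = -647.3 kJ/mol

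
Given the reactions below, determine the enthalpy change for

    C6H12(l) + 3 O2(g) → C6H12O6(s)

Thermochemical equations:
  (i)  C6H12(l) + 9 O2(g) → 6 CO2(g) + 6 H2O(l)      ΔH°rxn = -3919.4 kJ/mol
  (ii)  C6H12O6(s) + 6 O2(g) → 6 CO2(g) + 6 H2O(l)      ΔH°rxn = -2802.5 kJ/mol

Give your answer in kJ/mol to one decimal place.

ΔH°rxn = -1116.9 kJ/mol

(i) as written: -3919.4 kJ/mol
(ii) reversed: +2802.5 kJ/mol
ΔH°rxn = (1)·(-3919.4) + (-1)·(-2802.5) = -1116.9 kJ/mol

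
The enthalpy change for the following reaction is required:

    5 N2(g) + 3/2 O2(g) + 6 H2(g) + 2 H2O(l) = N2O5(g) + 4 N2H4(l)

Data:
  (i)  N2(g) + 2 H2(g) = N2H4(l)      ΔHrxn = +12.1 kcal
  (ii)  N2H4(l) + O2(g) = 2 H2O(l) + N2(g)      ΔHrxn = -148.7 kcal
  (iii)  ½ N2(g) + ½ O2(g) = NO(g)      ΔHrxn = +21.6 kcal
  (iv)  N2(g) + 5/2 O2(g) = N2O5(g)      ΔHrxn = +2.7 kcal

(i) × 3: (3)·(+12.1) = +36.3 kcal
(ii) reversed: +148.7 kcal
(iii): not needed.
(iv) as written: +2.7 kcal
Combining the equations, ΔHrxn = (+36.3) + (+148.7) + (+2.7) = 187.7 kcal

ΔHrxn = 187.7 kcal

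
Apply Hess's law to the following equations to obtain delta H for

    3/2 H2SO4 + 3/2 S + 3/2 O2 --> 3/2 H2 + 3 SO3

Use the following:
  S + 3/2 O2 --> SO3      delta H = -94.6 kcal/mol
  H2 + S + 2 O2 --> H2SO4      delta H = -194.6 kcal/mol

equation 1 × 3 (scale by 3 for the 3 SO3): (3)·(-94.6) = -283.8 kcal/mol
equation 2 reversed and × 3/2 (reverse to put H2SO4 on the reactant side; ×3/2 to match 3/2 H2SO4 in the target): (-3/2)·(-194.6) = +291.9 kcal/mol
Since enthalpy is a state function, delta H = (3)·(-94.6) + (-3/2)·(-194.6) = 8.1 kcal/mol

delta H = 8.1 kcal/mol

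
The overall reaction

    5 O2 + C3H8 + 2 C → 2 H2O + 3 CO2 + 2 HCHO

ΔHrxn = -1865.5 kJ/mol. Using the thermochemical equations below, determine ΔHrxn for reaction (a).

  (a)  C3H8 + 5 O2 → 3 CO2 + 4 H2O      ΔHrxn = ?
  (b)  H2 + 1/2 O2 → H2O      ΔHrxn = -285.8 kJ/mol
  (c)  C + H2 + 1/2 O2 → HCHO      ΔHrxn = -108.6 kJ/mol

(a) as written (C3H8 already on the reactant side): contributes x
(b) reversed and × 2: (-2)·(-285.8) = +571.6 kJ/mol
(c) × 2 (scale by 2 for the 2 HCHO): (2)·(-108.6) = -217.2 kJ/mol
-1865.5 = (+571.6) + (-217.2) + x
x = (-1865.5 − (+354.4)) / (1) = -2219.9 kJ/mol

ΔHrxn = -2219.9 kJ/mol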